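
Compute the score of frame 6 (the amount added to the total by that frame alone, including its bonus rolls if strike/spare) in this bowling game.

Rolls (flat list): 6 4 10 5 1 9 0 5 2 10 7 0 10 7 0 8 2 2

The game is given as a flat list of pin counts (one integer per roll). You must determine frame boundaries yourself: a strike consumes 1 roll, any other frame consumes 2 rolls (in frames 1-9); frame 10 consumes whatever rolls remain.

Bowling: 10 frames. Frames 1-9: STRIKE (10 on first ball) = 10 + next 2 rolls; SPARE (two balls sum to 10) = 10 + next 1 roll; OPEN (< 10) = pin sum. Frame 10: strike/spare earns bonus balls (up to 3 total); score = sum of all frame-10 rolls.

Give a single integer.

Frame 1: SPARE (6+4=10). 10 + next roll (10) = 20. Cumulative: 20
Frame 2: STRIKE. 10 + next two rolls (5+1) = 16. Cumulative: 36
Frame 3: OPEN (5+1=6). Cumulative: 42
Frame 4: OPEN (9+0=9). Cumulative: 51
Frame 5: OPEN (5+2=7). Cumulative: 58
Frame 6: STRIKE. 10 + next two rolls (7+0) = 17. Cumulative: 75
Frame 7: OPEN (7+0=7). Cumulative: 82
Frame 8: STRIKE. 10 + next two rolls (7+0) = 17. Cumulative: 99

Answer: 17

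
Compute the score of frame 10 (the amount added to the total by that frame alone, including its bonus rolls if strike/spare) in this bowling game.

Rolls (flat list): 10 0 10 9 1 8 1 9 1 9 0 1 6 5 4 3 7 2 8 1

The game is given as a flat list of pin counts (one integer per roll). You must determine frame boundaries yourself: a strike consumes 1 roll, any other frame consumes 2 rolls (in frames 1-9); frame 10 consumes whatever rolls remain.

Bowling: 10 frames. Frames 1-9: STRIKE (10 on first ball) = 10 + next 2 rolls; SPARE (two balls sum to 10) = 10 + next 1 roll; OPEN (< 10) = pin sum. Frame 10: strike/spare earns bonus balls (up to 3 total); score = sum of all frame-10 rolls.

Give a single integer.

Answer: 11

Derivation:
Frame 1: STRIKE. 10 + next two rolls (0+10) = 20. Cumulative: 20
Frame 2: SPARE (0+10=10). 10 + next roll (9) = 19. Cumulative: 39
Frame 3: SPARE (9+1=10). 10 + next roll (8) = 18. Cumulative: 57
Frame 4: OPEN (8+1=9). Cumulative: 66
Frame 5: SPARE (9+1=10). 10 + next roll (9) = 19. Cumulative: 85
Frame 6: OPEN (9+0=9). Cumulative: 94
Frame 7: OPEN (1+6=7). Cumulative: 101
Frame 8: OPEN (5+4=9). Cumulative: 110
Frame 9: SPARE (3+7=10). 10 + next roll (2) = 12. Cumulative: 122
Frame 10: SPARE. Sum of all frame-10 rolls (2+8+1) = 11. Cumulative: 133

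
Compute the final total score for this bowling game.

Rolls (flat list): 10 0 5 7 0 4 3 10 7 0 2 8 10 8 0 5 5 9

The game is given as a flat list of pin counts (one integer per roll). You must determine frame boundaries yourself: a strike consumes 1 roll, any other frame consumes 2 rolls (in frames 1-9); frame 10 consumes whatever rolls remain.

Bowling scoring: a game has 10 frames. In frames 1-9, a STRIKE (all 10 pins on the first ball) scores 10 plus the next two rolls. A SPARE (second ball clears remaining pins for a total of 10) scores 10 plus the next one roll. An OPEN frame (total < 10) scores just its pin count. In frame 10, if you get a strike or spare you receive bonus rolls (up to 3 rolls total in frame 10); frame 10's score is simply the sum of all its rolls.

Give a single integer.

Answer: 123

Derivation:
Frame 1: STRIKE. 10 + next two rolls (0+5) = 15. Cumulative: 15
Frame 2: OPEN (0+5=5). Cumulative: 20
Frame 3: OPEN (7+0=7). Cumulative: 27
Frame 4: OPEN (4+3=7). Cumulative: 34
Frame 5: STRIKE. 10 + next two rolls (7+0) = 17. Cumulative: 51
Frame 6: OPEN (7+0=7). Cumulative: 58
Frame 7: SPARE (2+8=10). 10 + next roll (10) = 20. Cumulative: 78
Frame 8: STRIKE. 10 + next two rolls (8+0) = 18. Cumulative: 96
Frame 9: OPEN (8+0=8). Cumulative: 104
Frame 10: SPARE. Sum of all frame-10 rolls (5+5+9) = 19. Cumulative: 123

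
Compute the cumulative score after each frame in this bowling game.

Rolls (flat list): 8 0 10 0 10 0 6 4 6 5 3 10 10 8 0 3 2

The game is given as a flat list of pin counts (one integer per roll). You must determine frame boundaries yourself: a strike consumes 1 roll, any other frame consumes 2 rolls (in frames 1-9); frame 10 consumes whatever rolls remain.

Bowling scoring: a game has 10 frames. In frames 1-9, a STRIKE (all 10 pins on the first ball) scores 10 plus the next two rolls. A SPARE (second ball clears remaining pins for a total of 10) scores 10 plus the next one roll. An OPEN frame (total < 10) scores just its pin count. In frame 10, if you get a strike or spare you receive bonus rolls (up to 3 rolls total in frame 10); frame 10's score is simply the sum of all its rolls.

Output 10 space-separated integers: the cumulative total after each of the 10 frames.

Frame 1: OPEN (8+0=8). Cumulative: 8
Frame 2: STRIKE. 10 + next two rolls (0+10) = 20. Cumulative: 28
Frame 3: SPARE (0+10=10). 10 + next roll (0) = 10. Cumulative: 38
Frame 4: OPEN (0+6=6). Cumulative: 44
Frame 5: SPARE (4+6=10). 10 + next roll (5) = 15. Cumulative: 59
Frame 6: OPEN (5+3=8). Cumulative: 67
Frame 7: STRIKE. 10 + next two rolls (10+8) = 28. Cumulative: 95
Frame 8: STRIKE. 10 + next two rolls (8+0) = 18. Cumulative: 113
Frame 9: OPEN (8+0=8). Cumulative: 121
Frame 10: OPEN. Sum of all frame-10 rolls (3+2) = 5. Cumulative: 126

Answer: 8 28 38 44 59 67 95 113 121 126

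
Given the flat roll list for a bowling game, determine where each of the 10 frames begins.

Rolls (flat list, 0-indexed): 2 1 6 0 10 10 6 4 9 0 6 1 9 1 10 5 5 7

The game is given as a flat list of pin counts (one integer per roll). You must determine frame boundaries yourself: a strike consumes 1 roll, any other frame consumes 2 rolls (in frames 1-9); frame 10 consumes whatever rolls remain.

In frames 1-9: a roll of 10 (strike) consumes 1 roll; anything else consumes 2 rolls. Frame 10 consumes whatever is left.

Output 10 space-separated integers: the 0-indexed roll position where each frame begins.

Frame 1 starts at roll index 0: rolls=2,1 (sum=3), consumes 2 rolls
Frame 2 starts at roll index 2: rolls=6,0 (sum=6), consumes 2 rolls
Frame 3 starts at roll index 4: roll=10 (strike), consumes 1 roll
Frame 4 starts at roll index 5: roll=10 (strike), consumes 1 roll
Frame 5 starts at roll index 6: rolls=6,4 (sum=10), consumes 2 rolls
Frame 6 starts at roll index 8: rolls=9,0 (sum=9), consumes 2 rolls
Frame 7 starts at roll index 10: rolls=6,1 (sum=7), consumes 2 rolls
Frame 8 starts at roll index 12: rolls=9,1 (sum=10), consumes 2 rolls
Frame 9 starts at roll index 14: roll=10 (strike), consumes 1 roll
Frame 10 starts at roll index 15: 3 remaining rolls

Answer: 0 2 4 5 6 8 10 12 14 15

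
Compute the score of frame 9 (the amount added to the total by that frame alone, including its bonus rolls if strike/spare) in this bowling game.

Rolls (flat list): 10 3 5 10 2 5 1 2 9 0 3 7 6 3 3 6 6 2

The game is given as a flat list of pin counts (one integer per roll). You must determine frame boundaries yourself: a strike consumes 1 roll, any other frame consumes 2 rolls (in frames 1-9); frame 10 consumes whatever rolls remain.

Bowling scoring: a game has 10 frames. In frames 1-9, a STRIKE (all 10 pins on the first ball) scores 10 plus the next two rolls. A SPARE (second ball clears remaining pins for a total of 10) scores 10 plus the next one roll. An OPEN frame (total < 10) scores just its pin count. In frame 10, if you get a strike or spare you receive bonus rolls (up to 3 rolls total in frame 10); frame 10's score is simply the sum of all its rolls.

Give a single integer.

Frame 1: STRIKE. 10 + next two rolls (3+5) = 18. Cumulative: 18
Frame 2: OPEN (3+5=8). Cumulative: 26
Frame 3: STRIKE. 10 + next two rolls (2+5) = 17. Cumulative: 43
Frame 4: OPEN (2+5=7). Cumulative: 50
Frame 5: OPEN (1+2=3). Cumulative: 53
Frame 6: OPEN (9+0=9). Cumulative: 62
Frame 7: SPARE (3+7=10). 10 + next roll (6) = 16. Cumulative: 78
Frame 8: OPEN (6+3=9). Cumulative: 87
Frame 9: OPEN (3+6=9). Cumulative: 96
Frame 10: OPEN. Sum of all frame-10 rolls (6+2) = 8. Cumulative: 104

Answer: 9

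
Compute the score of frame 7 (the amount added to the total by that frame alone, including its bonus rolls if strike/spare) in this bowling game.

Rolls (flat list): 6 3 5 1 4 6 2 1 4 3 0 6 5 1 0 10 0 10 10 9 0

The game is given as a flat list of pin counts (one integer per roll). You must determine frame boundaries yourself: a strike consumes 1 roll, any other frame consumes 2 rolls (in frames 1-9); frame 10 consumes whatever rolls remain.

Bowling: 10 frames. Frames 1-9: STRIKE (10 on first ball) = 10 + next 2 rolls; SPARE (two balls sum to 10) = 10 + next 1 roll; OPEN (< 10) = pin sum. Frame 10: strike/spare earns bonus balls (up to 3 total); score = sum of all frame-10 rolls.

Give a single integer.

Answer: 6

Derivation:
Frame 1: OPEN (6+3=9). Cumulative: 9
Frame 2: OPEN (5+1=6). Cumulative: 15
Frame 3: SPARE (4+6=10). 10 + next roll (2) = 12. Cumulative: 27
Frame 4: OPEN (2+1=3). Cumulative: 30
Frame 5: OPEN (4+3=7). Cumulative: 37
Frame 6: OPEN (0+6=6). Cumulative: 43
Frame 7: OPEN (5+1=6). Cumulative: 49
Frame 8: SPARE (0+10=10). 10 + next roll (0) = 10. Cumulative: 59
Frame 9: SPARE (0+10=10). 10 + next roll (10) = 20. Cumulative: 79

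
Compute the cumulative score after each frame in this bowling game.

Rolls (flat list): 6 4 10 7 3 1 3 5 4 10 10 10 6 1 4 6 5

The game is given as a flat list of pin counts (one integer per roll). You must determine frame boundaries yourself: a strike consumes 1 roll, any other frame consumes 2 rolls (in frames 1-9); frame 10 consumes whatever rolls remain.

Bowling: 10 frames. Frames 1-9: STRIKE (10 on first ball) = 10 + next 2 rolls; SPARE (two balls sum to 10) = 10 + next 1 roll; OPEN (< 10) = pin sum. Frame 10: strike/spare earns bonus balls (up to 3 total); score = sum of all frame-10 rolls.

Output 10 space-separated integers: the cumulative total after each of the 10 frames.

Frame 1: SPARE (6+4=10). 10 + next roll (10) = 20. Cumulative: 20
Frame 2: STRIKE. 10 + next two rolls (7+3) = 20. Cumulative: 40
Frame 3: SPARE (7+3=10). 10 + next roll (1) = 11. Cumulative: 51
Frame 4: OPEN (1+3=4). Cumulative: 55
Frame 5: OPEN (5+4=9). Cumulative: 64
Frame 6: STRIKE. 10 + next two rolls (10+10) = 30. Cumulative: 94
Frame 7: STRIKE. 10 + next two rolls (10+6) = 26. Cumulative: 120
Frame 8: STRIKE. 10 + next two rolls (6+1) = 17. Cumulative: 137
Frame 9: OPEN (6+1=7). Cumulative: 144
Frame 10: SPARE. Sum of all frame-10 rolls (4+6+5) = 15. Cumulative: 159

Answer: 20 40 51 55 64 94 120 137 144 159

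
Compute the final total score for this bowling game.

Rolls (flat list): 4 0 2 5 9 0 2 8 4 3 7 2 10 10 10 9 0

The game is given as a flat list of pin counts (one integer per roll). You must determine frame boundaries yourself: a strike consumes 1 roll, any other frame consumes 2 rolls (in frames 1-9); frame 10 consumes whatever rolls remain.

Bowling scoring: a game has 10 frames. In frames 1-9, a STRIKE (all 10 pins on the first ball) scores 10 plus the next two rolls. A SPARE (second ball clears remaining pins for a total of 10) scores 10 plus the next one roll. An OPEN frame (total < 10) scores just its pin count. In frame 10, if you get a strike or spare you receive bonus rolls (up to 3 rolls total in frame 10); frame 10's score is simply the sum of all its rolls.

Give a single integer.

Answer: 137

Derivation:
Frame 1: OPEN (4+0=4). Cumulative: 4
Frame 2: OPEN (2+5=7). Cumulative: 11
Frame 3: OPEN (9+0=9). Cumulative: 20
Frame 4: SPARE (2+8=10). 10 + next roll (4) = 14. Cumulative: 34
Frame 5: OPEN (4+3=7). Cumulative: 41
Frame 6: OPEN (7+2=9). Cumulative: 50
Frame 7: STRIKE. 10 + next two rolls (10+10) = 30. Cumulative: 80
Frame 8: STRIKE. 10 + next two rolls (10+9) = 29. Cumulative: 109
Frame 9: STRIKE. 10 + next two rolls (9+0) = 19. Cumulative: 128
Frame 10: OPEN. Sum of all frame-10 rolls (9+0) = 9. Cumulative: 137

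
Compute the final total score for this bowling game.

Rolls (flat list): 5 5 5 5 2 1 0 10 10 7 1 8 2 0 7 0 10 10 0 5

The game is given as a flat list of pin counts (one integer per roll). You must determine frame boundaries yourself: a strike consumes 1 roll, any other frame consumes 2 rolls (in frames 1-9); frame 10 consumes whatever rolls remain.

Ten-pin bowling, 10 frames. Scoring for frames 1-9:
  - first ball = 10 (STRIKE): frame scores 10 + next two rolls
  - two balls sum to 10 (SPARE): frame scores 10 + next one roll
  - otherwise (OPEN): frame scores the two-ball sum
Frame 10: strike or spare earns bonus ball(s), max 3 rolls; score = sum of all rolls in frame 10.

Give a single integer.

Answer: 128

Derivation:
Frame 1: SPARE (5+5=10). 10 + next roll (5) = 15. Cumulative: 15
Frame 2: SPARE (5+5=10). 10 + next roll (2) = 12. Cumulative: 27
Frame 3: OPEN (2+1=3). Cumulative: 30
Frame 4: SPARE (0+10=10). 10 + next roll (10) = 20. Cumulative: 50
Frame 5: STRIKE. 10 + next two rolls (7+1) = 18. Cumulative: 68
Frame 6: OPEN (7+1=8). Cumulative: 76
Frame 7: SPARE (8+2=10). 10 + next roll (0) = 10. Cumulative: 86
Frame 8: OPEN (0+7=7). Cumulative: 93
Frame 9: SPARE (0+10=10). 10 + next roll (10) = 20. Cumulative: 113
Frame 10: STRIKE. Sum of all frame-10 rolls (10+0+5) = 15. Cumulative: 128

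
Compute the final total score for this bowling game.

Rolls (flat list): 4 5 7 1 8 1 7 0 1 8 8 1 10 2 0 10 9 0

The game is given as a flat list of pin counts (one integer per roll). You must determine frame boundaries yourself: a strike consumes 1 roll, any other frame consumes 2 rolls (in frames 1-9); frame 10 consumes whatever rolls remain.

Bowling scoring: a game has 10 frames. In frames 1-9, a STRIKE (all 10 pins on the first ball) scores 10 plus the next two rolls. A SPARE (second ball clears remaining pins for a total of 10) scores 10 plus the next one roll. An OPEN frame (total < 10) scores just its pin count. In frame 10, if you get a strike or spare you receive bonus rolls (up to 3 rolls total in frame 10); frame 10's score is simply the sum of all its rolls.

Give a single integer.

Frame 1: OPEN (4+5=9). Cumulative: 9
Frame 2: OPEN (7+1=8). Cumulative: 17
Frame 3: OPEN (8+1=9). Cumulative: 26
Frame 4: OPEN (7+0=7). Cumulative: 33
Frame 5: OPEN (1+8=9). Cumulative: 42
Frame 6: OPEN (8+1=9). Cumulative: 51
Frame 7: STRIKE. 10 + next two rolls (2+0) = 12. Cumulative: 63
Frame 8: OPEN (2+0=2). Cumulative: 65
Frame 9: STRIKE. 10 + next two rolls (9+0) = 19. Cumulative: 84
Frame 10: OPEN. Sum of all frame-10 rolls (9+0) = 9. Cumulative: 93

Answer: 93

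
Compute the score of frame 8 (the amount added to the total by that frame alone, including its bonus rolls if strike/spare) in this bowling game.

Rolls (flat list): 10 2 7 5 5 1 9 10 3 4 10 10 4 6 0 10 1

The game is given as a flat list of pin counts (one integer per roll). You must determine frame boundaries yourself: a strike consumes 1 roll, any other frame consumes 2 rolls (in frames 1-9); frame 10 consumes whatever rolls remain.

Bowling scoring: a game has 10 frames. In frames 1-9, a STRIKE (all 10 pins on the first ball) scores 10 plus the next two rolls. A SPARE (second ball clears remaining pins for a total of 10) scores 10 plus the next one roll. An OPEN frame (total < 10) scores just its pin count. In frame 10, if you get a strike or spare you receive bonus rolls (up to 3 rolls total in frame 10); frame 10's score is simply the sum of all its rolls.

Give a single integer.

Frame 1: STRIKE. 10 + next two rolls (2+7) = 19. Cumulative: 19
Frame 2: OPEN (2+7=9). Cumulative: 28
Frame 3: SPARE (5+5=10). 10 + next roll (1) = 11. Cumulative: 39
Frame 4: SPARE (1+9=10). 10 + next roll (10) = 20. Cumulative: 59
Frame 5: STRIKE. 10 + next two rolls (3+4) = 17. Cumulative: 76
Frame 6: OPEN (3+4=7). Cumulative: 83
Frame 7: STRIKE. 10 + next two rolls (10+4) = 24. Cumulative: 107
Frame 8: STRIKE. 10 + next two rolls (4+6) = 20. Cumulative: 127
Frame 9: SPARE (4+6=10). 10 + next roll (0) = 10. Cumulative: 137
Frame 10: SPARE. Sum of all frame-10 rolls (0+10+1) = 11. Cumulative: 148

Answer: 20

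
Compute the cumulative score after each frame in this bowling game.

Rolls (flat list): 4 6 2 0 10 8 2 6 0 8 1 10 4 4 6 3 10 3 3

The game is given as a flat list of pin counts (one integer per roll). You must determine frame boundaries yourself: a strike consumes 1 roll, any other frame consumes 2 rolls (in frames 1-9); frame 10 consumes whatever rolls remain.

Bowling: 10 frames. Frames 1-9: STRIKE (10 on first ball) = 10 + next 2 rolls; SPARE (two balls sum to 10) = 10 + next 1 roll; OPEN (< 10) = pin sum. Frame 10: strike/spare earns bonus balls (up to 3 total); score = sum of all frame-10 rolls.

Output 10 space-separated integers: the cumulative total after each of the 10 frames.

Answer: 12 14 34 50 56 65 83 91 100 116

Derivation:
Frame 1: SPARE (4+6=10). 10 + next roll (2) = 12. Cumulative: 12
Frame 2: OPEN (2+0=2). Cumulative: 14
Frame 3: STRIKE. 10 + next two rolls (8+2) = 20. Cumulative: 34
Frame 4: SPARE (8+2=10). 10 + next roll (6) = 16. Cumulative: 50
Frame 5: OPEN (6+0=6). Cumulative: 56
Frame 6: OPEN (8+1=9). Cumulative: 65
Frame 7: STRIKE. 10 + next two rolls (4+4) = 18. Cumulative: 83
Frame 8: OPEN (4+4=8). Cumulative: 91
Frame 9: OPEN (6+3=9). Cumulative: 100
Frame 10: STRIKE. Sum of all frame-10 rolls (10+3+3) = 16. Cumulative: 116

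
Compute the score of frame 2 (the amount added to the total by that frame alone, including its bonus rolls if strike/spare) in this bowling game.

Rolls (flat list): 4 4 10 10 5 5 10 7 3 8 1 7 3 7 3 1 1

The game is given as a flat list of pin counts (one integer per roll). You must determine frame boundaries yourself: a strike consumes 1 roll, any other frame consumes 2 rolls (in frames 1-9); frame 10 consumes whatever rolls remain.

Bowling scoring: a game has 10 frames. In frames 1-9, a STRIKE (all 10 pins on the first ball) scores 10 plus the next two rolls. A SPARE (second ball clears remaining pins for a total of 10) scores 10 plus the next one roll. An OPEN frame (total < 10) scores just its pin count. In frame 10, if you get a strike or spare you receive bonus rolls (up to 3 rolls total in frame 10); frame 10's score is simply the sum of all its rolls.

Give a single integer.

Answer: 25

Derivation:
Frame 1: OPEN (4+4=8). Cumulative: 8
Frame 2: STRIKE. 10 + next two rolls (10+5) = 25. Cumulative: 33
Frame 3: STRIKE. 10 + next two rolls (5+5) = 20. Cumulative: 53
Frame 4: SPARE (5+5=10). 10 + next roll (10) = 20. Cumulative: 73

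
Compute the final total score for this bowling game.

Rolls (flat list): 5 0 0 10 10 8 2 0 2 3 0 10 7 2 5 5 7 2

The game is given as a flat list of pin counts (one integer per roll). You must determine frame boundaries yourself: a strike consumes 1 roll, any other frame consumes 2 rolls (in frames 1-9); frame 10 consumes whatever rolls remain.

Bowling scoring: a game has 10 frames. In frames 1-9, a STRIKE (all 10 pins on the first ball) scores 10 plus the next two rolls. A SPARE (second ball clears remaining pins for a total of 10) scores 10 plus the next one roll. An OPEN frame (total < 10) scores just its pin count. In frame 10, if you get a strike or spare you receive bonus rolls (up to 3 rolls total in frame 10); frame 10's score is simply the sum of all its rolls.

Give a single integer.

Answer: 114

Derivation:
Frame 1: OPEN (5+0=5). Cumulative: 5
Frame 2: SPARE (0+10=10). 10 + next roll (10) = 20. Cumulative: 25
Frame 3: STRIKE. 10 + next two rolls (8+2) = 20. Cumulative: 45
Frame 4: SPARE (8+2=10). 10 + next roll (0) = 10. Cumulative: 55
Frame 5: OPEN (0+2=2). Cumulative: 57
Frame 6: OPEN (3+0=3). Cumulative: 60
Frame 7: STRIKE. 10 + next two rolls (7+2) = 19. Cumulative: 79
Frame 8: OPEN (7+2=9). Cumulative: 88
Frame 9: SPARE (5+5=10). 10 + next roll (7) = 17. Cumulative: 105
Frame 10: OPEN. Sum of all frame-10 rolls (7+2) = 9. Cumulative: 114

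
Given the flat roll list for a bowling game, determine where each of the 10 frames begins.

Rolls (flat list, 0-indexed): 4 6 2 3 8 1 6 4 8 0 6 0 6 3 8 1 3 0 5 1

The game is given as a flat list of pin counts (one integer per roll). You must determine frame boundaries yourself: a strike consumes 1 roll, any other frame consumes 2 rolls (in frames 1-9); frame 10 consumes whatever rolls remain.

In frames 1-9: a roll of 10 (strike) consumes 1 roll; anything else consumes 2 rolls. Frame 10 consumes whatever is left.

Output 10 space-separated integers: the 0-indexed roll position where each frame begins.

Frame 1 starts at roll index 0: rolls=4,6 (sum=10), consumes 2 rolls
Frame 2 starts at roll index 2: rolls=2,3 (sum=5), consumes 2 rolls
Frame 3 starts at roll index 4: rolls=8,1 (sum=9), consumes 2 rolls
Frame 4 starts at roll index 6: rolls=6,4 (sum=10), consumes 2 rolls
Frame 5 starts at roll index 8: rolls=8,0 (sum=8), consumes 2 rolls
Frame 6 starts at roll index 10: rolls=6,0 (sum=6), consumes 2 rolls
Frame 7 starts at roll index 12: rolls=6,3 (sum=9), consumes 2 rolls
Frame 8 starts at roll index 14: rolls=8,1 (sum=9), consumes 2 rolls
Frame 9 starts at roll index 16: rolls=3,0 (sum=3), consumes 2 rolls
Frame 10 starts at roll index 18: 2 remaining rolls

Answer: 0 2 4 6 8 10 12 14 16 18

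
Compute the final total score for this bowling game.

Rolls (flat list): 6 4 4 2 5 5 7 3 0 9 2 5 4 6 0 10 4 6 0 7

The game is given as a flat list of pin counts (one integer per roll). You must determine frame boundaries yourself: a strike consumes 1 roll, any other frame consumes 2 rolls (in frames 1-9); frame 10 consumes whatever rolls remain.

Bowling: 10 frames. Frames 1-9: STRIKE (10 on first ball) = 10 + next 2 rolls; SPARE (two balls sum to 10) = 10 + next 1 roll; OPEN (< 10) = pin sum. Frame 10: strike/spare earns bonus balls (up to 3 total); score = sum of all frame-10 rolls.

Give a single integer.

Frame 1: SPARE (6+4=10). 10 + next roll (4) = 14. Cumulative: 14
Frame 2: OPEN (4+2=6). Cumulative: 20
Frame 3: SPARE (5+5=10). 10 + next roll (7) = 17. Cumulative: 37
Frame 4: SPARE (7+3=10). 10 + next roll (0) = 10. Cumulative: 47
Frame 5: OPEN (0+9=9). Cumulative: 56
Frame 6: OPEN (2+5=7). Cumulative: 63
Frame 7: SPARE (4+6=10). 10 + next roll (0) = 10. Cumulative: 73
Frame 8: SPARE (0+10=10). 10 + next roll (4) = 14. Cumulative: 87
Frame 9: SPARE (4+6=10). 10 + next roll (0) = 10. Cumulative: 97
Frame 10: OPEN. Sum of all frame-10 rolls (0+7) = 7. Cumulative: 104

Answer: 104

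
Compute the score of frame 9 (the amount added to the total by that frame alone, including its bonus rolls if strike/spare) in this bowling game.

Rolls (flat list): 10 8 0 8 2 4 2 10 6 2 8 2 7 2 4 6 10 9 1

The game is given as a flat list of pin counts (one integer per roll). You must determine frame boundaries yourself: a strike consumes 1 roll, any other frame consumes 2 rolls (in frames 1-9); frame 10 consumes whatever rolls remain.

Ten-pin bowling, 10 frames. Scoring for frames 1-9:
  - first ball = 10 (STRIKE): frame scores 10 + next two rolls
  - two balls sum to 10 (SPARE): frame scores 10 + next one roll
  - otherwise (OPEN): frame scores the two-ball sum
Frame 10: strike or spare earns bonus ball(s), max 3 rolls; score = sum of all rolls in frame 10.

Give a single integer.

Answer: 20

Derivation:
Frame 1: STRIKE. 10 + next two rolls (8+0) = 18. Cumulative: 18
Frame 2: OPEN (8+0=8). Cumulative: 26
Frame 3: SPARE (8+2=10). 10 + next roll (4) = 14. Cumulative: 40
Frame 4: OPEN (4+2=6). Cumulative: 46
Frame 5: STRIKE. 10 + next two rolls (6+2) = 18. Cumulative: 64
Frame 6: OPEN (6+2=8). Cumulative: 72
Frame 7: SPARE (8+2=10). 10 + next roll (7) = 17. Cumulative: 89
Frame 8: OPEN (7+2=9). Cumulative: 98
Frame 9: SPARE (4+6=10). 10 + next roll (10) = 20. Cumulative: 118
Frame 10: STRIKE. Sum of all frame-10 rolls (10+9+1) = 20. Cumulative: 138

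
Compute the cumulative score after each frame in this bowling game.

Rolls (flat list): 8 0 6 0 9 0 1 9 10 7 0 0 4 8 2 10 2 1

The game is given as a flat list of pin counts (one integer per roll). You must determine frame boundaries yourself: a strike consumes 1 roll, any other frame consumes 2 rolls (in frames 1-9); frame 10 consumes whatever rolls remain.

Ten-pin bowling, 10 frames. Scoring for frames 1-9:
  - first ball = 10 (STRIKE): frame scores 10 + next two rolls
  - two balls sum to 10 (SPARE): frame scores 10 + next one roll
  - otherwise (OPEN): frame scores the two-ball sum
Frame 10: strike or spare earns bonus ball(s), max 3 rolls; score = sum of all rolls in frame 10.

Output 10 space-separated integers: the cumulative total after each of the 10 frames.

Frame 1: OPEN (8+0=8). Cumulative: 8
Frame 2: OPEN (6+0=6). Cumulative: 14
Frame 3: OPEN (9+0=9). Cumulative: 23
Frame 4: SPARE (1+9=10). 10 + next roll (10) = 20. Cumulative: 43
Frame 5: STRIKE. 10 + next two rolls (7+0) = 17. Cumulative: 60
Frame 6: OPEN (7+0=7). Cumulative: 67
Frame 7: OPEN (0+4=4). Cumulative: 71
Frame 8: SPARE (8+2=10). 10 + next roll (10) = 20. Cumulative: 91
Frame 9: STRIKE. 10 + next two rolls (2+1) = 13. Cumulative: 104
Frame 10: OPEN. Sum of all frame-10 rolls (2+1) = 3. Cumulative: 107

Answer: 8 14 23 43 60 67 71 91 104 107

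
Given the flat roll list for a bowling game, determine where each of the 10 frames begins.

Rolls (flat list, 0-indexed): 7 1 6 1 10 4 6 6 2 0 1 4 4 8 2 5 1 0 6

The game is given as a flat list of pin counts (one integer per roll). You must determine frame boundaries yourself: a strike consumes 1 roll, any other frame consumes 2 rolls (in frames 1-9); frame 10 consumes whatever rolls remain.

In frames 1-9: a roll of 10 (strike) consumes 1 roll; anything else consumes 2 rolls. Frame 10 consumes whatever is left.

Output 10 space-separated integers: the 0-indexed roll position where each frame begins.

Frame 1 starts at roll index 0: rolls=7,1 (sum=8), consumes 2 rolls
Frame 2 starts at roll index 2: rolls=6,1 (sum=7), consumes 2 rolls
Frame 3 starts at roll index 4: roll=10 (strike), consumes 1 roll
Frame 4 starts at roll index 5: rolls=4,6 (sum=10), consumes 2 rolls
Frame 5 starts at roll index 7: rolls=6,2 (sum=8), consumes 2 rolls
Frame 6 starts at roll index 9: rolls=0,1 (sum=1), consumes 2 rolls
Frame 7 starts at roll index 11: rolls=4,4 (sum=8), consumes 2 rolls
Frame 8 starts at roll index 13: rolls=8,2 (sum=10), consumes 2 rolls
Frame 9 starts at roll index 15: rolls=5,1 (sum=6), consumes 2 rolls
Frame 10 starts at roll index 17: 2 remaining rolls

Answer: 0 2 4 5 7 9 11 13 15 17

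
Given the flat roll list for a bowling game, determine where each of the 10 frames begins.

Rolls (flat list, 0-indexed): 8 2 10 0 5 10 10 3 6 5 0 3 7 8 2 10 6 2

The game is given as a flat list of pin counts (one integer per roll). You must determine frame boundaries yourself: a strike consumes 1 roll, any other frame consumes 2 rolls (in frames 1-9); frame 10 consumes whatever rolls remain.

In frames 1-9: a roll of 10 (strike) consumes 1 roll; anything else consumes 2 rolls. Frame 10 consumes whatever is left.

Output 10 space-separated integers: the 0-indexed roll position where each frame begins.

Frame 1 starts at roll index 0: rolls=8,2 (sum=10), consumes 2 rolls
Frame 2 starts at roll index 2: roll=10 (strike), consumes 1 roll
Frame 3 starts at roll index 3: rolls=0,5 (sum=5), consumes 2 rolls
Frame 4 starts at roll index 5: roll=10 (strike), consumes 1 roll
Frame 5 starts at roll index 6: roll=10 (strike), consumes 1 roll
Frame 6 starts at roll index 7: rolls=3,6 (sum=9), consumes 2 rolls
Frame 7 starts at roll index 9: rolls=5,0 (sum=5), consumes 2 rolls
Frame 8 starts at roll index 11: rolls=3,7 (sum=10), consumes 2 rolls
Frame 9 starts at roll index 13: rolls=8,2 (sum=10), consumes 2 rolls
Frame 10 starts at roll index 15: 3 remaining rolls

Answer: 0 2 3 5 6 7 9 11 13 15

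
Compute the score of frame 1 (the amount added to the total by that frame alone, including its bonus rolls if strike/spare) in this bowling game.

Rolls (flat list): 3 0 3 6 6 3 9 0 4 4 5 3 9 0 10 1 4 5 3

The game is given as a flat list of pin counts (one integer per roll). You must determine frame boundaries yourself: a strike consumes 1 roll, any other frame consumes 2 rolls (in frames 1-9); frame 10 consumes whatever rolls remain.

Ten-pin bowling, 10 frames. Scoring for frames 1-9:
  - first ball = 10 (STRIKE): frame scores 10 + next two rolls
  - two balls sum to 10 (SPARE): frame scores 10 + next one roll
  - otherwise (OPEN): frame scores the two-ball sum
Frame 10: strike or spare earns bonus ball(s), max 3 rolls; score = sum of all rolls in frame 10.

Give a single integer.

Frame 1: OPEN (3+0=3). Cumulative: 3
Frame 2: OPEN (3+6=9). Cumulative: 12
Frame 3: OPEN (6+3=9). Cumulative: 21

Answer: 3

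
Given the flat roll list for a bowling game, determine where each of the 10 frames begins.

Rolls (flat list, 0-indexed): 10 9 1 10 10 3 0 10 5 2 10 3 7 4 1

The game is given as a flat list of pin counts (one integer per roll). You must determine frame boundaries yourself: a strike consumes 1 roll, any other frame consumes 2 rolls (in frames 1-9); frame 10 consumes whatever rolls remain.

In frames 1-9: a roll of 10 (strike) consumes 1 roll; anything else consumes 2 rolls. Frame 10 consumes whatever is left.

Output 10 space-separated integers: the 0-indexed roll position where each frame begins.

Answer: 0 1 3 4 5 7 8 10 11 13

Derivation:
Frame 1 starts at roll index 0: roll=10 (strike), consumes 1 roll
Frame 2 starts at roll index 1: rolls=9,1 (sum=10), consumes 2 rolls
Frame 3 starts at roll index 3: roll=10 (strike), consumes 1 roll
Frame 4 starts at roll index 4: roll=10 (strike), consumes 1 roll
Frame 5 starts at roll index 5: rolls=3,0 (sum=3), consumes 2 rolls
Frame 6 starts at roll index 7: roll=10 (strike), consumes 1 roll
Frame 7 starts at roll index 8: rolls=5,2 (sum=7), consumes 2 rolls
Frame 8 starts at roll index 10: roll=10 (strike), consumes 1 roll
Frame 9 starts at roll index 11: rolls=3,7 (sum=10), consumes 2 rolls
Frame 10 starts at roll index 13: 2 remaining rolls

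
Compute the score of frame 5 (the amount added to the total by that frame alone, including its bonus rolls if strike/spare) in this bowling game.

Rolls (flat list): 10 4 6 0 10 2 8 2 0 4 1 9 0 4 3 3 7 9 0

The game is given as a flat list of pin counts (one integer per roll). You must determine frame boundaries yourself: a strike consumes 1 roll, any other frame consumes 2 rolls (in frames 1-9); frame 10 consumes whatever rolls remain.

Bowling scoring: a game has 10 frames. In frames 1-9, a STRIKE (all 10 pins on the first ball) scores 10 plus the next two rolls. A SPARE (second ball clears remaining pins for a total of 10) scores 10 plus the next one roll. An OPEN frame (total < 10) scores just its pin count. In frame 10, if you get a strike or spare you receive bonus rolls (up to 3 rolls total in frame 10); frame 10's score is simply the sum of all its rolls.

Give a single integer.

Answer: 2

Derivation:
Frame 1: STRIKE. 10 + next two rolls (4+6) = 20. Cumulative: 20
Frame 2: SPARE (4+6=10). 10 + next roll (0) = 10. Cumulative: 30
Frame 3: SPARE (0+10=10). 10 + next roll (2) = 12. Cumulative: 42
Frame 4: SPARE (2+8=10). 10 + next roll (2) = 12. Cumulative: 54
Frame 5: OPEN (2+0=2). Cumulative: 56
Frame 6: OPEN (4+1=5). Cumulative: 61
Frame 7: OPEN (9+0=9). Cumulative: 70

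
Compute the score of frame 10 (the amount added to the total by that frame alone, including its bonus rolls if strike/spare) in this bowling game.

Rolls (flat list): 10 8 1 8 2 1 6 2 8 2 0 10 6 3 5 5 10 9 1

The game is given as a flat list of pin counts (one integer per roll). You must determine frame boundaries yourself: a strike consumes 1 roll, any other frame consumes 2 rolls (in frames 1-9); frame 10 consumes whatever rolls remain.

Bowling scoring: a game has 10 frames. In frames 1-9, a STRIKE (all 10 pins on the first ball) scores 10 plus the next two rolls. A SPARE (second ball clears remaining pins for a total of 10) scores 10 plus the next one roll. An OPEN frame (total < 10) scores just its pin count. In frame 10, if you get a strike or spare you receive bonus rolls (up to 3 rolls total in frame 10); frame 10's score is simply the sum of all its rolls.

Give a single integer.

Frame 1: STRIKE. 10 + next two rolls (8+1) = 19. Cumulative: 19
Frame 2: OPEN (8+1=9). Cumulative: 28
Frame 3: SPARE (8+2=10). 10 + next roll (1) = 11. Cumulative: 39
Frame 4: OPEN (1+6=7). Cumulative: 46
Frame 5: SPARE (2+8=10). 10 + next roll (2) = 12. Cumulative: 58
Frame 6: OPEN (2+0=2). Cumulative: 60
Frame 7: STRIKE. 10 + next two rolls (6+3) = 19. Cumulative: 79
Frame 8: OPEN (6+3=9). Cumulative: 88
Frame 9: SPARE (5+5=10). 10 + next roll (10) = 20. Cumulative: 108
Frame 10: STRIKE. Sum of all frame-10 rolls (10+9+1) = 20. Cumulative: 128

Answer: 20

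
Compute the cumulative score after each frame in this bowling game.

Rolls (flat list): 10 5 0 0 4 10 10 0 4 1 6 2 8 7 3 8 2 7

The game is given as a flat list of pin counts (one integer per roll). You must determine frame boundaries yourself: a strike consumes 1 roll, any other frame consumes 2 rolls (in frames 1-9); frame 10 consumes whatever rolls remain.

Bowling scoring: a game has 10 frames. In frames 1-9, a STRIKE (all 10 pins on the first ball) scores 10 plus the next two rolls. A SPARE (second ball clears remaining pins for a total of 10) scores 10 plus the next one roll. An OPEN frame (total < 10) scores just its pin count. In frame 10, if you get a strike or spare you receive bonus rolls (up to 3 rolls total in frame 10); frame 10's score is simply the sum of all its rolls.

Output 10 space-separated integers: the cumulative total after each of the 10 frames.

Frame 1: STRIKE. 10 + next two rolls (5+0) = 15. Cumulative: 15
Frame 2: OPEN (5+0=5). Cumulative: 20
Frame 3: OPEN (0+4=4). Cumulative: 24
Frame 4: STRIKE. 10 + next two rolls (10+0) = 20. Cumulative: 44
Frame 5: STRIKE. 10 + next two rolls (0+4) = 14. Cumulative: 58
Frame 6: OPEN (0+4=4). Cumulative: 62
Frame 7: OPEN (1+6=7). Cumulative: 69
Frame 8: SPARE (2+8=10). 10 + next roll (7) = 17. Cumulative: 86
Frame 9: SPARE (7+3=10). 10 + next roll (8) = 18. Cumulative: 104
Frame 10: SPARE. Sum of all frame-10 rolls (8+2+7) = 17. Cumulative: 121

Answer: 15 20 24 44 58 62 69 86 104 121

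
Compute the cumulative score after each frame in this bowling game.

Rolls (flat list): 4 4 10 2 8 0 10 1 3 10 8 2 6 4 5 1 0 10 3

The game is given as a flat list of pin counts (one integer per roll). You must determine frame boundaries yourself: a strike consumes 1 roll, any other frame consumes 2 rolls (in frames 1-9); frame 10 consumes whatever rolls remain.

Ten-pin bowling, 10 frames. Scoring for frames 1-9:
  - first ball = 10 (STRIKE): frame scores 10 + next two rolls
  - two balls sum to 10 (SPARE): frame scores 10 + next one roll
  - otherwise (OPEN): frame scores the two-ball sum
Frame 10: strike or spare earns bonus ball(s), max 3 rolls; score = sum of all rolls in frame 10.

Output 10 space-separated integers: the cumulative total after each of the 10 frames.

Frame 1: OPEN (4+4=8). Cumulative: 8
Frame 2: STRIKE. 10 + next two rolls (2+8) = 20. Cumulative: 28
Frame 3: SPARE (2+8=10). 10 + next roll (0) = 10. Cumulative: 38
Frame 4: SPARE (0+10=10). 10 + next roll (1) = 11. Cumulative: 49
Frame 5: OPEN (1+3=4). Cumulative: 53
Frame 6: STRIKE. 10 + next two rolls (8+2) = 20. Cumulative: 73
Frame 7: SPARE (8+2=10). 10 + next roll (6) = 16. Cumulative: 89
Frame 8: SPARE (6+4=10). 10 + next roll (5) = 15. Cumulative: 104
Frame 9: OPEN (5+1=6). Cumulative: 110
Frame 10: SPARE. Sum of all frame-10 rolls (0+10+3) = 13. Cumulative: 123

Answer: 8 28 38 49 53 73 89 104 110 123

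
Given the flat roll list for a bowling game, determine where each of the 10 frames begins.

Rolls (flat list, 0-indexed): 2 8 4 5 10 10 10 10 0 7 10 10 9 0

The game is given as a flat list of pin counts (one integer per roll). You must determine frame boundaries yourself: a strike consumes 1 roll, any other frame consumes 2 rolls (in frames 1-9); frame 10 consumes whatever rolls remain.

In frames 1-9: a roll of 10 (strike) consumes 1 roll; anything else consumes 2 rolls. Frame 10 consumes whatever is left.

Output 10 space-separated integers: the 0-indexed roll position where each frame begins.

Frame 1 starts at roll index 0: rolls=2,8 (sum=10), consumes 2 rolls
Frame 2 starts at roll index 2: rolls=4,5 (sum=9), consumes 2 rolls
Frame 3 starts at roll index 4: roll=10 (strike), consumes 1 roll
Frame 4 starts at roll index 5: roll=10 (strike), consumes 1 roll
Frame 5 starts at roll index 6: roll=10 (strike), consumes 1 roll
Frame 6 starts at roll index 7: roll=10 (strike), consumes 1 roll
Frame 7 starts at roll index 8: rolls=0,7 (sum=7), consumes 2 rolls
Frame 8 starts at roll index 10: roll=10 (strike), consumes 1 roll
Frame 9 starts at roll index 11: roll=10 (strike), consumes 1 roll
Frame 10 starts at roll index 12: 2 remaining rolls

Answer: 0 2 4 5 6 7 8 10 11 12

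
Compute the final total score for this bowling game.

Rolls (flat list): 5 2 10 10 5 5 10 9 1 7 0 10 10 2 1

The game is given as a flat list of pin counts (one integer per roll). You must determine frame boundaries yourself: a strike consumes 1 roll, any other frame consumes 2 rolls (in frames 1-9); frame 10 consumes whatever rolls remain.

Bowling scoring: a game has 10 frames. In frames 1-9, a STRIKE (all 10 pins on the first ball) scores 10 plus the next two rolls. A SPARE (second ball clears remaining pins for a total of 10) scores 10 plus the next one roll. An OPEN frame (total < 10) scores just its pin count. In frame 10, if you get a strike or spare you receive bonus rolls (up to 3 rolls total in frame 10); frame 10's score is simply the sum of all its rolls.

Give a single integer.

Answer: 154

Derivation:
Frame 1: OPEN (5+2=7). Cumulative: 7
Frame 2: STRIKE. 10 + next two rolls (10+5) = 25. Cumulative: 32
Frame 3: STRIKE. 10 + next two rolls (5+5) = 20. Cumulative: 52
Frame 4: SPARE (5+5=10). 10 + next roll (10) = 20. Cumulative: 72
Frame 5: STRIKE. 10 + next two rolls (9+1) = 20. Cumulative: 92
Frame 6: SPARE (9+1=10). 10 + next roll (7) = 17. Cumulative: 109
Frame 7: OPEN (7+0=7). Cumulative: 116
Frame 8: STRIKE. 10 + next two rolls (10+2) = 22. Cumulative: 138
Frame 9: STRIKE. 10 + next two rolls (2+1) = 13. Cumulative: 151
Frame 10: OPEN. Sum of all frame-10 rolls (2+1) = 3. Cumulative: 154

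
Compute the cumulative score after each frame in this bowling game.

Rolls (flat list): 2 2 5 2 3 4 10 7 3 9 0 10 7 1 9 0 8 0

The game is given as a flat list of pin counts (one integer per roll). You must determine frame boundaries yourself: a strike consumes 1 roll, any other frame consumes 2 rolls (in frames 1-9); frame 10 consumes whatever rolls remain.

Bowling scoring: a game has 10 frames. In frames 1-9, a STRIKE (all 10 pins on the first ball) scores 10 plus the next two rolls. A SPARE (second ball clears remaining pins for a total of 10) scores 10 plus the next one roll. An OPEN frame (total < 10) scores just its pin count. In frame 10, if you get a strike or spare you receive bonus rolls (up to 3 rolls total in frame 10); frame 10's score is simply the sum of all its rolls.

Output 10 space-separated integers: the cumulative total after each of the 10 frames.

Frame 1: OPEN (2+2=4). Cumulative: 4
Frame 2: OPEN (5+2=7). Cumulative: 11
Frame 3: OPEN (3+4=7). Cumulative: 18
Frame 4: STRIKE. 10 + next two rolls (7+3) = 20. Cumulative: 38
Frame 5: SPARE (7+3=10). 10 + next roll (9) = 19. Cumulative: 57
Frame 6: OPEN (9+0=9). Cumulative: 66
Frame 7: STRIKE. 10 + next two rolls (7+1) = 18. Cumulative: 84
Frame 8: OPEN (7+1=8). Cumulative: 92
Frame 9: OPEN (9+0=9). Cumulative: 101
Frame 10: OPEN. Sum of all frame-10 rolls (8+0) = 8. Cumulative: 109

Answer: 4 11 18 38 57 66 84 92 101 109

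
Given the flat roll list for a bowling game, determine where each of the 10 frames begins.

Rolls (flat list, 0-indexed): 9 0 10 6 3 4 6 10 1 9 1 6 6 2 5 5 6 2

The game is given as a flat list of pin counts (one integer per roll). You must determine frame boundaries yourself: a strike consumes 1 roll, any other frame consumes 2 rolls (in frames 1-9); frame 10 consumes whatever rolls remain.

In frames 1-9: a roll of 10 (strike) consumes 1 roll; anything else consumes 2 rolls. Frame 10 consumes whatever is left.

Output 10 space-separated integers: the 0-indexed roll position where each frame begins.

Answer: 0 2 3 5 7 8 10 12 14 16

Derivation:
Frame 1 starts at roll index 0: rolls=9,0 (sum=9), consumes 2 rolls
Frame 2 starts at roll index 2: roll=10 (strike), consumes 1 roll
Frame 3 starts at roll index 3: rolls=6,3 (sum=9), consumes 2 rolls
Frame 4 starts at roll index 5: rolls=4,6 (sum=10), consumes 2 rolls
Frame 5 starts at roll index 7: roll=10 (strike), consumes 1 roll
Frame 6 starts at roll index 8: rolls=1,9 (sum=10), consumes 2 rolls
Frame 7 starts at roll index 10: rolls=1,6 (sum=7), consumes 2 rolls
Frame 8 starts at roll index 12: rolls=6,2 (sum=8), consumes 2 rolls
Frame 9 starts at roll index 14: rolls=5,5 (sum=10), consumes 2 rolls
Frame 10 starts at roll index 16: 2 remaining rolls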